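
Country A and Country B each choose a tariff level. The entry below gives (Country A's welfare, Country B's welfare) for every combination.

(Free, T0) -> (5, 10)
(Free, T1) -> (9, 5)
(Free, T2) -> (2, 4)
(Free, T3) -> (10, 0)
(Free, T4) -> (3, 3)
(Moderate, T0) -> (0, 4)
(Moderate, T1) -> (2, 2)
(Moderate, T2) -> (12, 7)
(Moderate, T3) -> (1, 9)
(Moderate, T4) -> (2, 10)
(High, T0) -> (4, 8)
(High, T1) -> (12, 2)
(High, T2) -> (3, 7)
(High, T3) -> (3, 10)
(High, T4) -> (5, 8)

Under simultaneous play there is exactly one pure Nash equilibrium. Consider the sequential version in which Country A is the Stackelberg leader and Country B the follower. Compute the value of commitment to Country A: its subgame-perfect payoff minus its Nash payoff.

Solve by backward induction (Country A leads).
- Free: Country B compares 10, 5, 4, 0, 3 and picks T0; Country A would get 5.
- Moderate: Country B compares 4, 2, 7, 9, 10 and picks T4; Country A would get 2.
- High: Country B compares 8, 2, 7, 10, 8 and picks T3; Country A would get 3.
Among 5, 2, 3, the best is 5 at Free. Subgame-perfect outcome: (Free, T0) with payoffs (5, 10).
Now find the simultaneous Nash equilibrium.
Country A's best replies: T0→Free; T1→High; T2→Moderate; T3→Free; T4→High.
Country B's best replies: Free→T0; Moderate→T4; High→T3.
Only (Free, T0) has each player best-responding; Nash payoffs (5, 10).
Country A's commitment gain: 5 − 5 = 0.

0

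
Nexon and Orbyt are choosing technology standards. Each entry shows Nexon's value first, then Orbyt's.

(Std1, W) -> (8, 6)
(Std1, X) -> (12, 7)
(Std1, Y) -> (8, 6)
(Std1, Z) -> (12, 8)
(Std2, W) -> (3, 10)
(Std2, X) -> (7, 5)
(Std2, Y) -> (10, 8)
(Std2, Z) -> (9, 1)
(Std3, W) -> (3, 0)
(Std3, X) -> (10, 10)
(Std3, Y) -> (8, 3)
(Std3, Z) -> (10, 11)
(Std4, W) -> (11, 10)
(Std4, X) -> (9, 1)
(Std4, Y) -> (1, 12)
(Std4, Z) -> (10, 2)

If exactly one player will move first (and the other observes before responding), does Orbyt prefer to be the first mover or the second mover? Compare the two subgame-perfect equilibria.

If Nexon leads: Orbyt's best replies are Std1→Z, Std2→W, Std3→Z, Std4→Y; Nexon's induced payoffs 12, 3, 10, 1; outcome (Std1, Z), payoffs (12, 8).
If Orbyt leads: Nexon's best replies are W→Std4, X→Std1, Y→Std2, Z→Std1; Orbyt's induced payoffs 10, 7, 8, 8; outcome (Std4, W), payoffs (11, 10).
Orbyt gets 10 moving first and 8 moving second, so Orbyt prefers to move first.

first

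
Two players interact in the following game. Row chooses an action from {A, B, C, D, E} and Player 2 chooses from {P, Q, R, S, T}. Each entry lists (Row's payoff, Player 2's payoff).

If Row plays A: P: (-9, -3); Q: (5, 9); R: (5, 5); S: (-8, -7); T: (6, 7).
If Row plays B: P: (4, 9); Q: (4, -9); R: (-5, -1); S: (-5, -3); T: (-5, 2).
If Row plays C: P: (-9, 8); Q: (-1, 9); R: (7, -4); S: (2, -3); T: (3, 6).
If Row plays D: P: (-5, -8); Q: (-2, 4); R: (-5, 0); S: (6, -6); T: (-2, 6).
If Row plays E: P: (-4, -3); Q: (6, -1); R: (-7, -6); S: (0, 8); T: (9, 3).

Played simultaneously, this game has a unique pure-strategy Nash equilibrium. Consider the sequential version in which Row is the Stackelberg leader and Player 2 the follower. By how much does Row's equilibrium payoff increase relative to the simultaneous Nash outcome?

Work backward from Player 2's decision.
- A: BR = Q, leader payoff 5.
- B: BR = P, leader payoff 4.
- C: BR = Q, leader payoff -1.
- D: BR = T, leader payoff -2.
- E: BR = S, leader payoff 0.
Maximizing over 5, 4, -1, -2, 0, Row chooses A. Subgame-perfect outcome: (A, Q) with payoffs (5, 9).
Under simultaneous play:
Row's best replies: P→B; Q→E; R→C; S→D; T→E.
Player 2's best replies: A→Q; B→P; C→Q; D→T; E→S.
Only (B, P) has each player best-responding; Nash payoffs (4, 9).
Row's commitment gain: 5 − 4 = 1.

1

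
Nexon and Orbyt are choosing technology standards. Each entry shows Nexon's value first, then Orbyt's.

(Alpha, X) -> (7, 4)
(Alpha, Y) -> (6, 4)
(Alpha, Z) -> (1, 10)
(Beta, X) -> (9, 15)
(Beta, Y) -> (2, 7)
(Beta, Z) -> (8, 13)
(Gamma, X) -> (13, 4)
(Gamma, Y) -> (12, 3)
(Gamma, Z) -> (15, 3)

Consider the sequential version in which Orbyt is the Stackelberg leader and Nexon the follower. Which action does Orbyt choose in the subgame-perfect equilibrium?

Nexon best-responds to each possible Orbyt move:
- X → Nexon plays Gamma (best of 7, 9, 13); Orbyt gets 4.
- Y → Nexon plays Gamma (best of 6, 2, 12); Orbyt gets 3.
- Z → Nexon plays Gamma (best of 1, 8, 15); Orbyt gets 3.
Among 4, 3, 3, the best is 4 at X. Subgame-perfect outcome: (Gamma, X) with payoffs (13, 4).

X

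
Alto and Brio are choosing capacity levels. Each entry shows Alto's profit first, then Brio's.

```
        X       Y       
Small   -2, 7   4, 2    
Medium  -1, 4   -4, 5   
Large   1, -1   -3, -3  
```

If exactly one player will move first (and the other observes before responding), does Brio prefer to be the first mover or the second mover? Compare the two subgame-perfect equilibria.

first

If Alto leads: Brio's best replies are Small→X, Medium→Y, Large→X; Alto's induced payoffs -2, -4, 1; outcome (Large, X), payoffs (1, -1).
If Brio leads: Alto's best replies are X→Large, Y→Small; Brio's induced payoffs -1, 2; outcome (Small, Y), payoffs (4, 2).
Brio gets 2 moving first and -1 moving second, so Brio prefers to move first.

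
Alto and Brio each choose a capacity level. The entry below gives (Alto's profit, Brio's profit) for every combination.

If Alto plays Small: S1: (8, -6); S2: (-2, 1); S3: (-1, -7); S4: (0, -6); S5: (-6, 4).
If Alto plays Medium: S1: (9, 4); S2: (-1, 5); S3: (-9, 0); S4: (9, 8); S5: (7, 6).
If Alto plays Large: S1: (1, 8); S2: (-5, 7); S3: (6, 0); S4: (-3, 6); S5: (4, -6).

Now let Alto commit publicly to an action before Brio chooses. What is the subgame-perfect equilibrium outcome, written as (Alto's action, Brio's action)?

Work backward from Brio's decision.
- Small: BR = S5, leader payoff -6.
- Medium: BR = S4, leader payoff 9.
- Large: BR = S1, leader payoff 1.
Alto's induced payoffs are -6, 9, 1, so Alto commits to Medium. Subgame-perfect outcome: (Medium, S4) with payoffs (9, 8).

(Medium, S4)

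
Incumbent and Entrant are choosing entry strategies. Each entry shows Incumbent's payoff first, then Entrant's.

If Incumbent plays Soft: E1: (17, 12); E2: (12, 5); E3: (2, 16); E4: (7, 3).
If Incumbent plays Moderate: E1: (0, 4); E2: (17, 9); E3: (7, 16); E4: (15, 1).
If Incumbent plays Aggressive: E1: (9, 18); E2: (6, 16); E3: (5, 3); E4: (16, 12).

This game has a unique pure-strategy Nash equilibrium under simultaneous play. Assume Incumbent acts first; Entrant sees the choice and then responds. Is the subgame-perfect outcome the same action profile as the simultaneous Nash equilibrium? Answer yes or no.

Backward induction with Incumbent moving first.
- Soft → Entrant plays E3 (best of 12, 5, 16, 3); Incumbent gets 2.
- Moderate → Entrant plays E3 (best of 4, 9, 16, 1); Incumbent gets 7.
- Aggressive → Entrant plays E1 (best of 18, 16, 3, 12); Incumbent gets 9.
Among 2, 7, 9, the best is 9 at Aggressive. Subgame-perfect outcome: (Aggressive, E1) with payoffs (9, 18).
Under simultaneous play:
Incumbent's best replies: E1→Soft; E2→Moderate; E3→Moderate; E4→Aggressive.
Entrant's best replies: Soft→E3; Moderate→E3; Aggressive→E1.
The unique mutual best reply is (Moderate, E3), giving (7, 16).
Sequential outcome (Aggressive, E1) differs from the Nash profile (Moderate, E3).

no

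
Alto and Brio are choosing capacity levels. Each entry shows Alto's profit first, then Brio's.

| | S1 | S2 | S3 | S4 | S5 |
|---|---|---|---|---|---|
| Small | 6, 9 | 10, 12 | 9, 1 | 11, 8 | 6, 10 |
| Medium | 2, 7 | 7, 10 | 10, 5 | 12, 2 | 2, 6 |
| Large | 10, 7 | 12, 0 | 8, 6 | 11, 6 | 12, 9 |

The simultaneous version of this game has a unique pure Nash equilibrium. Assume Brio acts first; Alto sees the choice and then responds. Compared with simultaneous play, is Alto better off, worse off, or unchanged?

Solve by backward induction (Brio leads).
- S1: Alto compares 6, 2, 10 and picks Large; Brio would get 7.
- S2: Alto compares 10, 7, 12 and picks Large; Brio would get 0.
- S3: Alto compares 9, 10, 8 and picks Medium; Brio would get 5.
- S4: Alto compares 11, 12, 11 and picks Medium; Brio would get 2.
- S5: Alto compares 6, 2, 12 and picks Large; Brio would get 9.
Brio's induced payoffs are 7, 0, 5, 2, 9, so Brio commits to S5. Subgame-perfect outcome: (Large, S5) with payoffs (12, 9).
Under simultaneous play:
Alto's best replies: S1→Large; S2→Large; S3→Medium; S4→Medium; S5→Large.
Brio's best replies: Small→S2; Medium→S2; Large→S5.
The unique mutual best reply is (Large, S5), giving (12, 9).
Alto earns 12 sequentially versus 12 at the Nash outcome: unchanged.

unchanged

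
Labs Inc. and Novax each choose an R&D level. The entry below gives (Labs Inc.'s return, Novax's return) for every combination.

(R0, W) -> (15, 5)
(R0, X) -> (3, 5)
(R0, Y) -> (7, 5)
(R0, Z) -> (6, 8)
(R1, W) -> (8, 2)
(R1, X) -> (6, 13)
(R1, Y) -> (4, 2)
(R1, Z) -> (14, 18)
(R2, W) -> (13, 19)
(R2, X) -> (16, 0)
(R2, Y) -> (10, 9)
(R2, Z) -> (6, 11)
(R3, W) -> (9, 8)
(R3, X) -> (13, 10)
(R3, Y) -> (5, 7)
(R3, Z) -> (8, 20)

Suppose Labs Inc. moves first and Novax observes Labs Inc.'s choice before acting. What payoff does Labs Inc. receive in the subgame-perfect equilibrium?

14

Solve by backward induction (Labs Inc. leads).
- R0: Novax compares 5, 5, 5, 8 and picks Z; Labs Inc. would get 6.
- R1: Novax compares 2, 13, 2, 18 and picks Z; Labs Inc. would get 14.
- R2: Novax compares 19, 0, 9, 11 and picks W; Labs Inc. would get 13.
- R3: Novax compares 8, 10, 7, 20 and picks Z; Labs Inc. would get 8.
Labs Inc.'s induced payoffs are 6, 14, 13, 8, so Labs Inc. commits to R1. Subgame-perfect outcome: (R1, Z) with payoffs (14, 18).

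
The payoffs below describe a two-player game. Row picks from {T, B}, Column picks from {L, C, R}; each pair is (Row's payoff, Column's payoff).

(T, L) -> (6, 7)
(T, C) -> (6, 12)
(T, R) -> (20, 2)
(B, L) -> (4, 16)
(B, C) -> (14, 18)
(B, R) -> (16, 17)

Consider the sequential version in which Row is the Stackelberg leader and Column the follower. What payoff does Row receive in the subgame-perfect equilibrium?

Work backward from Column's decision.
- T → Column plays C (best of 7, 12, 2); Row gets 6.
- B → Column plays C (best of 16, 18, 17); Row gets 14.
Among 6, 14, the best is 14 at B. Subgame-perfect outcome: (B, C) with payoffs (14, 18).

14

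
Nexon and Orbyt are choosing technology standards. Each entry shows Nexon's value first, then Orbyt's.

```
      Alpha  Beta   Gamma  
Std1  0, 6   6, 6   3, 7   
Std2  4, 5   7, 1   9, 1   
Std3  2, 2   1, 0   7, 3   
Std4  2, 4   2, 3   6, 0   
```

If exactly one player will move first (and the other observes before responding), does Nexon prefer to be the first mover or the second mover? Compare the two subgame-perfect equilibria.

first

If Nexon leads: Orbyt's best replies are Std1→Gamma, Std2→Alpha, Std3→Gamma, Std4→Alpha; Nexon's induced payoffs 3, 4, 7, 2; outcome (Std3, Gamma), payoffs (7, 3).
If Orbyt leads: Nexon's best replies are Alpha→Std2, Beta→Std2, Gamma→Std2; Orbyt's induced payoffs 5, 1, 1; outcome (Std2, Alpha), payoffs (4, 5).
Nexon gets 7 moving first and 4 moving second, so Nexon prefers to move first.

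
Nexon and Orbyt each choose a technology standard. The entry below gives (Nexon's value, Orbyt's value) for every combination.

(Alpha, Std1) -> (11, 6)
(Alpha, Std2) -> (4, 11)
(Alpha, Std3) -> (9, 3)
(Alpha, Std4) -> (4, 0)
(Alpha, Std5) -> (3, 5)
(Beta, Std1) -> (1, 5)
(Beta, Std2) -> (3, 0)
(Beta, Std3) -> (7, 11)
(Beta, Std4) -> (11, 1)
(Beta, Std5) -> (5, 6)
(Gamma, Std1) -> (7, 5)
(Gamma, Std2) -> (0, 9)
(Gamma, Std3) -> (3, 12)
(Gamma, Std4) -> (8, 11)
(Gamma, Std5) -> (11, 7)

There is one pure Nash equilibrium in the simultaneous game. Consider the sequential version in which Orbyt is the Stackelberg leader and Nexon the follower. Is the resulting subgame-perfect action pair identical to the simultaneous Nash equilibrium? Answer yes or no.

Backward induction with Orbyt moving first.
- Std1: Nexon compares 11, 1, 7 and picks Alpha; Orbyt would get 6.
- Std2: Nexon compares 4, 3, 0 and picks Alpha; Orbyt would get 11.
- Std3: Nexon compares 9, 7, 3 and picks Alpha; Orbyt would get 3.
- Std4: Nexon compares 4, 11, 8 and picks Beta; Orbyt would get 1.
- Std5: Nexon compares 3, 5, 11 and picks Gamma; Orbyt would get 7.
Among 6, 11, 3, 1, 7, the best is 11 at Std2. Subgame-perfect outcome: (Alpha, Std2) with payoffs (4, 11).
Now find the simultaneous Nash equilibrium.
Nexon's best replies: Std1→Alpha; Std2→Alpha; Std3→Alpha; Std4→Beta; Std5→Gamma.
Orbyt's best replies: Alpha→Std2; Beta→Std3; Gamma→Std3.
The unique mutual best reply is (Alpha, Std2), giving (4, 11).
Sequential outcome (Alpha, Std2) coincides with the Nash profile (Alpha, Std2).

yes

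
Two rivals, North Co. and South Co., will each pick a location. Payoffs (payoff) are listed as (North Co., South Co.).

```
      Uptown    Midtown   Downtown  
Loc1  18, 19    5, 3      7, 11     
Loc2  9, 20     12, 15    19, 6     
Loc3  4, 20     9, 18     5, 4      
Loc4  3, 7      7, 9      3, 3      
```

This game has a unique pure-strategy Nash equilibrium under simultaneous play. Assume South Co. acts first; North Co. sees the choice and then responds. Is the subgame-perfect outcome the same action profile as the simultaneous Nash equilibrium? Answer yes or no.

yes

North Co. best-responds to each possible South Co. move:
- Uptown: North Co. compares 18, 9, 4, 3 and picks Loc1; South Co. would get 19.
- Midtown: North Co. compares 5, 12, 9, 7 and picks Loc2; South Co. would get 15.
- Downtown: North Co. compares 7, 19, 5, 3 and picks Loc2; South Co. would get 6.
South Co.'s induced payoffs are 19, 15, 6, so South Co. commits to Uptown. Subgame-perfect outcome: (Loc1, Uptown) with payoffs (18, 19).
For the simultaneous game, intersect best replies.
North Co.'s best replies: Uptown→Loc1; Midtown→Loc2; Downtown→Loc2.
South Co.'s best replies: Loc1→Uptown; Loc2→Uptown; Loc3→Uptown; Loc4→Midtown.
Only (Loc1, Uptown) has each player best-responding; Nash payoffs (18, 19).
Sequential outcome (Loc1, Uptown) coincides with the Nash profile (Loc1, Uptown).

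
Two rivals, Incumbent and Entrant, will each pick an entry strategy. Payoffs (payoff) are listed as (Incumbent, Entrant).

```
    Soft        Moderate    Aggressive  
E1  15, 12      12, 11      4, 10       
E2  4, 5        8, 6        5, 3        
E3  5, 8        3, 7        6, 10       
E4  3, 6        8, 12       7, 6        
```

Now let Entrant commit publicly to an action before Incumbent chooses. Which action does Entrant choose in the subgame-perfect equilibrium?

Soft

Work backward from Incumbent's decision.
- Soft → Incumbent plays E1 (best of 15, 4, 5, 3); Entrant gets 12.
- Moderate → Incumbent plays E1 (best of 12, 8, 3, 8); Entrant gets 11.
- Aggressive → Incumbent plays E4 (best of 4, 5, 6, 7); Entrant gets 6.
Maximizing over 12, 11, 6, Entrant chooses Soft. Subgame-perfect outcome: (E1, Soft) with payoffs (15, 12).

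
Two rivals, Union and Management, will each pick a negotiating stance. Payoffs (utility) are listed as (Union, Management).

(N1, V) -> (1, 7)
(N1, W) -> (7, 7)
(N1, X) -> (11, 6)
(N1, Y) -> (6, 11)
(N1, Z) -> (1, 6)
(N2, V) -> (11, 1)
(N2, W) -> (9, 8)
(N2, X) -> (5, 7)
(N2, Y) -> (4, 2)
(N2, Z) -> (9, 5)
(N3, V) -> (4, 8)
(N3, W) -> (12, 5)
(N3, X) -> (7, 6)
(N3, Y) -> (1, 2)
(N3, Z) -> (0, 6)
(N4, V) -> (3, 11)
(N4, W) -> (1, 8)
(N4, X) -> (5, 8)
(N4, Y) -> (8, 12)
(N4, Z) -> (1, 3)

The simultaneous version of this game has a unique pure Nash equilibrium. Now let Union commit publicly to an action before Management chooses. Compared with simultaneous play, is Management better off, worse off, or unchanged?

worse off

Solve by backward induction (Union leads).
- N1 → Management plays Y (best of 7, 7, 6, 11, 6); Union gets 6.
- N2 → Management plays W (best of 1, 8, 7, 2, 5); Union gets 9.
- N3 → Management plays V (best of 8, 5, 6, 2, 6); Union gets 4.
- N4 → Management plays Y (best of 11, 8, 8, 12, 3); Union gets 8.
Maximizing over 6, 9, 4, 8, Union chooses N2. Subgame-perfect outcome: (N2, W) with payoffs (9, 8).
For the simultaneous game, intersect best replies.
Union's best replies: V→N2; W→N3; X→N1; Y→N4; Z→N2.
Management's best replies: N1→Y; N2→W; N3→V; N4→Y.
The unique mutual best reply is (N4, Y), giving (8, 12).
Management earns 8 sequentially versus 12 at the Nash outcome: worse off.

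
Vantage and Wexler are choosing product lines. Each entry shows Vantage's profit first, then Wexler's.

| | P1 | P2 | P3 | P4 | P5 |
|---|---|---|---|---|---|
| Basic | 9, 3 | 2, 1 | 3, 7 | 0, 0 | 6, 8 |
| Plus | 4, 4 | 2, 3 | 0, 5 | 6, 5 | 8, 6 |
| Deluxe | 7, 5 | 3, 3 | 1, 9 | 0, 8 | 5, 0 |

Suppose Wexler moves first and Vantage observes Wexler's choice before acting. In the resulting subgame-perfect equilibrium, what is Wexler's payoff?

7

Backward induction with Wexler moving first.
- P1: Vantage compares 9, 4, 7 and picks Basic; Wexler would get 3.
- P2: Vantage compares 2, 2, 3 and picks Deluxe; Wexler would get 3.
- P3: Vantage compares 3, 0, 1 and picks Basic; Wexler would get 7.
- P4: Vantage compares 0, 6, 0 and picks Plus; Wexler would get 5.
- P5: Vantage compares 6, 8, 5 and picks Plus; Wexler would get 6.
Maximizing over 3, 3, 7, 5, 6, Wexler chooses P3. Subgame-perfect outcome: (Basic, P3) with payoffs (3, 7).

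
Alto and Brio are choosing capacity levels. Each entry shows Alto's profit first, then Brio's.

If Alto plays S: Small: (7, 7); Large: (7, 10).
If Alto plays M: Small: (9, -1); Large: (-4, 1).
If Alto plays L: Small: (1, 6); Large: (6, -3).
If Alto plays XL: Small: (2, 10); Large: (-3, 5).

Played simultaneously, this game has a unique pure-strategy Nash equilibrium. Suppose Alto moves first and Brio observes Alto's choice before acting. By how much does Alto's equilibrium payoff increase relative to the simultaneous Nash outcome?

Backward induction with Alto moving first.
- S → Brio plays Large (best of 7, 10); Alto gets 7.
- M → Brio plays Large (best of -1, 1); Alto gets -4.
- L → Brio plays Small (best of 6, -3); Alto gets 1.
- XL → Brio plays Small (best of 10, 5); Alto gets 2.
Maximizing over 7, -4, 1, 2, Alto chooses S. Subgame-perfect outcome: (S, Large) with payoffs (7, 10).
For the simultaneous game, intersect best replies.
Alto's best replies: Small→M; Large→S.
Brio's best replies: S→Large; M→Large; L→Small; XL→Small.
Only (S, Large) has each player best-responding; Nash payoffs (7, 10).
Alto's commitment gain: 7 − 7 = 0.

0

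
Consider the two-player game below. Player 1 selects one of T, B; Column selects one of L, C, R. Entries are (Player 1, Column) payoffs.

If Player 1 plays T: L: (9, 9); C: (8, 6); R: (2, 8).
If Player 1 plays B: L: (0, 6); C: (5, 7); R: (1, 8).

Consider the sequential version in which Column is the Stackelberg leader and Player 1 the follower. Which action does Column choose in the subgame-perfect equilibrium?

L

Backward induction with Column moving first.
- L → Player 1 plays T (best of 9, 0); Column gets 9.
- C → Player 1 plays T (best of 8, 5); Column gets 6.
- R → Player 1 plays T (best of 2, 1); Column gets 8.
Among 9, 6, 8, the best is 9 at L. Subgame-perfect outcome: (T, L) with payoffs (9, 9).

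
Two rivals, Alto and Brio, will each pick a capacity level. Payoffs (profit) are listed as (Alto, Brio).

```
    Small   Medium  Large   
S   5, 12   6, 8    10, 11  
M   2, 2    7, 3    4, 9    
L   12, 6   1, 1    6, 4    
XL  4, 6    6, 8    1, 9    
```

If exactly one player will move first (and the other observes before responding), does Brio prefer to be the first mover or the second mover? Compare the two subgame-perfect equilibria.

first

If Alto leads: Brio's best replies are S→Small, M→Large, L→Small, XL→Large; Alto's induced payoffs 5, 4, 12, 1; outcome (L, Small), payoffs (12, 6).
If Brio leads: Alto's best replies are Small→L, Medium→M, Large→S; Brio's induced payoffs 6, 3, 11; outcome (S, Large), payoffs (10, 11).
Brio gets 11 moving first and 6 moving second, so Brio prefers to move first.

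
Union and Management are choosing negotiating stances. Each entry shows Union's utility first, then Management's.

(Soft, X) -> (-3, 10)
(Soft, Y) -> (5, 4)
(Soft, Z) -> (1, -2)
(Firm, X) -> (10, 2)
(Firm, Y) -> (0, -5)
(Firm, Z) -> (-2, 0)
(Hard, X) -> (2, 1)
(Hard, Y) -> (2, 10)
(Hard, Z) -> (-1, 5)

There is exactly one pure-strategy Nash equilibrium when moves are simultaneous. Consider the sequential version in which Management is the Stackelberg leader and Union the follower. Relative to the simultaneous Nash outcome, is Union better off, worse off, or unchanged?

worse off

Solve by backward induction (Management leads).
- X → Union plays Firm (best of -3, 10, 2); Management gets 2.
- Y → Union plays Soft (best of 5, 0, 2); Management gets 4.
- Z → Union plays Soft (best of 1, -2, -1); Management gets -2.
Management's induced payoffs are 2, 4, -2, so Management commits to Y. Subgame-perfect outcome: (Soft, Y) with payoffs (5, 4).
For the simultaneous game, intersect best replies.
Union's best replies: X→Firm; Y→Soft; Z→Soft.
Management's best replies: Soft→X; Firm→X; Hard→Y.
Only (Firm, X) has each player best-responding; Nash payoffs (10, 2).
Union earns 5 sequentially versus 10 at the Nash outcome: worse off.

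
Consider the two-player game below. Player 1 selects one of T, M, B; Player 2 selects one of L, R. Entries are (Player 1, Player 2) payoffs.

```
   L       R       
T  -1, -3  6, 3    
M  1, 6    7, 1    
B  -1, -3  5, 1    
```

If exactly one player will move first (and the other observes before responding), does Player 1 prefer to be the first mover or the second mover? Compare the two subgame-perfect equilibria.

If Player 1 leads: Player 2's best replies are T→R, M→L, B→R; Player 1's induced payoffs 6, 1, 5; outcome (T, R), payoffs (6, 3).
If Player 2 leads: Player 1's best replies are L→M, R→M; Player 2's induced payoffs 6, 1; outcome (M, L), payoffs (1, 6).
Player 1 gets 6 moving first and 1 moving second, so Player 1 prefers to move first.

first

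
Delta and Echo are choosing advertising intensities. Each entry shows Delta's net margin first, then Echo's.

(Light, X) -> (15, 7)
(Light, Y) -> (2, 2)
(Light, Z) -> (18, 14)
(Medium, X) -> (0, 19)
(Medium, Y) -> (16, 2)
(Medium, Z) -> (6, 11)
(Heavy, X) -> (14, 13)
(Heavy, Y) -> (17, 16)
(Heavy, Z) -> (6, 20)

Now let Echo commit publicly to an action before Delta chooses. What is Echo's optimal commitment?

Solve by backward induction (Echo leads).
- X: BR = Light, leader payoff 7.
- Y: BR = Heavy, leader payoff 16.
- Z: BR = Light, leader payoff 14.
Among 7, 16, 14, the best is 16 at Y. Subgame-perfect outcome: (Heavy, Y) with payoffs (17, 16).

Y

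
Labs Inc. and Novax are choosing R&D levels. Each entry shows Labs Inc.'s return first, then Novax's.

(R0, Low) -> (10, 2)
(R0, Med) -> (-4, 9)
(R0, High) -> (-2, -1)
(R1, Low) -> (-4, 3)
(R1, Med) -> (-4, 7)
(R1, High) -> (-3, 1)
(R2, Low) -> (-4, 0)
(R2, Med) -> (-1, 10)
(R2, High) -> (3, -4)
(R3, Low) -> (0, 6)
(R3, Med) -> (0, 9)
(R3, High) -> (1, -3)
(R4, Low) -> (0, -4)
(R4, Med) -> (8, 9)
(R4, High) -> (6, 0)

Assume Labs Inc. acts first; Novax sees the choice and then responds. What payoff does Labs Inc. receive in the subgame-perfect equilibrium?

Solve by backward induction (Labs Inc. leads).
- R0 → Novax plays Med (best of 2, 9, -1); Labs Inc. gets -4.
- R1 → Novax plays Med (best of 3, 7, 1); Labs Inc. gets -4.
- R2 → Novax plays Med (best of 0, 10, -4); Labs Inc. gets -1.
- R3 → Novax plays Med (best of 6, 9, -3); Labs Inc. gets 0.
- R4 → Novax plays Med (best of -4, 9, 0); Labs Inc. gets 8.
Among -4, -4, -1, 0, 8, the best is 8 at R4. Subgame-perfect outcome: (R4, Med) with payoffs (8, 9).

8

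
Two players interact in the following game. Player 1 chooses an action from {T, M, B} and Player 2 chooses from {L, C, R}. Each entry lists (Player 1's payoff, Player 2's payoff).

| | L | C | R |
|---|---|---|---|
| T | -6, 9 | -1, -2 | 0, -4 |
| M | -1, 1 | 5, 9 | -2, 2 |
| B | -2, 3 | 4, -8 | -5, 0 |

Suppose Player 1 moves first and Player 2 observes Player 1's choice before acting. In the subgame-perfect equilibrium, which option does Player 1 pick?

M

Work backward from Player 2's decision.
- T: Player 2 compares 9, -2, -4 and picks L; Player 1 would get -6.
- M: Player 2 compares 1, 9, 2 and picks C; Player 1 would get 5.
- B: Player 2 compares 3, -8, 0 and picks L; Player 1 would get -2.
Among -6, 5, -2, the best is 5 at M. Subgame-perfect outcome: (M, C) with payoffs (5, 9).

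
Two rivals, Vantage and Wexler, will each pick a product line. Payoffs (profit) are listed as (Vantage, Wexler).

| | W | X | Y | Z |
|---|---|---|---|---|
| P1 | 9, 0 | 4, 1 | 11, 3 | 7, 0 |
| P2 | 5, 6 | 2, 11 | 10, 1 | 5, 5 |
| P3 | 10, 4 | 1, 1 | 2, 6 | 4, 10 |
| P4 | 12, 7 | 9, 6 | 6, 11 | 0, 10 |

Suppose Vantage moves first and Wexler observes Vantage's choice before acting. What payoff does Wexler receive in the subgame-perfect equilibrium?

Backward induction with Vantage moving first.
- P1 → Wexler plays Y (best of 0, 1, 3, 0); Vantage gets 11.
- P2 → Wexler plays X (best of 6, 11, 1, 5); Vantage gets 2.
- P3 → Wexler plays Z (best of 4, 1, 6, 10); Vantage gets 4.
- P4 → Wexler plays Y (best of 7, 6, 11, 10); Vantage gets 6.
Among 11, 2, 4, 6, the best is 11 at P1. Subgame-perfect outcome: (P1, Y) with payoffs (11, 3).

3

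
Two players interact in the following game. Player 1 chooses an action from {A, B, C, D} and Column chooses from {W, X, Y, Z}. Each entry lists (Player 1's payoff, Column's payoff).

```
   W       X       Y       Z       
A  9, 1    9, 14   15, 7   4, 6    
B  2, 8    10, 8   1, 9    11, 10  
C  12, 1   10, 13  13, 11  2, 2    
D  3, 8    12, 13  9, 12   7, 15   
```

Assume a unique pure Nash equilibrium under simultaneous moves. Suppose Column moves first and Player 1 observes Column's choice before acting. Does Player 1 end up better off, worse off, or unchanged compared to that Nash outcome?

better off

Player 1 best-responds to each possible Column move:
- W: BR = C, leader payoff 1.
- X: BR = D, leader payoff 13.
- Y: BR = A, leader payoff 7.
- Z: BR = B, leader payoff 10.
Column's induced payoffs are 1, 13, 7, 10, so Column commits to X. Subgame-perfect outcome: (D, X) with payoffs (12, 13).
For the simultaneous game, intersect best replies.
Player 1's best replies: W→C; X→D; Y→A; Z→B.
Column's best replies: A→X; B→Z; C→X; D→Z.
The unique mutual best reply is (B, Z), giving (11, 10).
Player 1 earns 12 sequentially versus 11 at the Nash outcome: better off.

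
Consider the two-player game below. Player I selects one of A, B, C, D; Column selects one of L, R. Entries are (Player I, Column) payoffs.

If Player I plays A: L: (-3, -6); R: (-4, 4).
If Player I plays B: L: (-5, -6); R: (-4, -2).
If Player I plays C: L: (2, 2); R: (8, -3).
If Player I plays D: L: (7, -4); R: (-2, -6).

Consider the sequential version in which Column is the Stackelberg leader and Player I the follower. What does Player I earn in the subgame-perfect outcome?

Backward induction with Column moving first.
- L → Player I plays D (best of -3, -5, 2, 7); Column gets -4.
- R → Player I plays C (best of -4, -4, 8, -2); Column gets -3.
Among -4, -3, the best is -3 at R. Subgame-perfect outcome: (C, R) with payoffs (8, -3).

8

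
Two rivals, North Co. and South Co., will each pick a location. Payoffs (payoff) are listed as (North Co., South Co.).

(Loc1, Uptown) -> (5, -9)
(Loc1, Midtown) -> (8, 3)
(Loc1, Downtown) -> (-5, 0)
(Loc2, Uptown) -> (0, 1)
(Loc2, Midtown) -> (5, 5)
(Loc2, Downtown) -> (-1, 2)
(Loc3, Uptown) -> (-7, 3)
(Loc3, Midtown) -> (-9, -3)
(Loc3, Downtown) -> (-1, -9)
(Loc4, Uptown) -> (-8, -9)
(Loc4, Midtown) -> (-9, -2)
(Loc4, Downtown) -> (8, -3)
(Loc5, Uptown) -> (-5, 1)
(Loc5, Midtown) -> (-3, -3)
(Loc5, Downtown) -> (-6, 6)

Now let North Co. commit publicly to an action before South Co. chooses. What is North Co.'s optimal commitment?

South Co. best-responds to each possible North Co. move:
- Loc1: South Co. compares -9, 3, 0 and picks Midtown; North Co. would get 8.
- Loc2: South Co. compares 1, 5, 2 and picks Midtown; North Co. would get 5.
- Loc3: South Co. compares 3, -3, -9 and picks Uptown; North Co. would get -7.
- Loc4: South Co. compares -9, -2, -3 and picks Midtown; North Co. would get -9.
- Loc5: South Co. compares 1, -3, 6 and picks Downtown; North Co. would get -6.
North Co.'s induced payoffs are 8, 5, -7, -9, -6, so North Co. commits to Loc1. Subgame-perfect outcome: (Loc1, Midtown) with payoffs (8, 3).

Loc1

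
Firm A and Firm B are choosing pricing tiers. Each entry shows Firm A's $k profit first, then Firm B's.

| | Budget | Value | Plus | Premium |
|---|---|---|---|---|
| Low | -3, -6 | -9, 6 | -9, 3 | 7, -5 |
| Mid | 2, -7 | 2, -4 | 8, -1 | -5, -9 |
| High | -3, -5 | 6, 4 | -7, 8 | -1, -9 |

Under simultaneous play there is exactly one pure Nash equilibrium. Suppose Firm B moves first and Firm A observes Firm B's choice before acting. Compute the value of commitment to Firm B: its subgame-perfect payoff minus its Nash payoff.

5

Firm A best-responds to each possible Firm B move:
- Budget: BR = Mid, leader payoff -7.
- Value: BR = High, leader payoff 4.
- Plus: BR = Mid, leader payoff -1.
- Premium: BR = Low, leader payoff -5.
Firm B's induced payoffs are -7, 4, -1, -5, so Firm B commits to Value. Subgame-perfect outcome: (High, Value) with payoffs (6, 4).
Under simultaneous play:
Firm A's best replies: Budget→Mid; Value→High; Plus→Mid; Premium→Low.
Firm B's best replies: Low→Value; Mid→Plus; High→Plus.
The unique mutual best reply is (Mid, Plus), giving (8, -1).
Firm B's commitment gain: 4 − -1 = 5.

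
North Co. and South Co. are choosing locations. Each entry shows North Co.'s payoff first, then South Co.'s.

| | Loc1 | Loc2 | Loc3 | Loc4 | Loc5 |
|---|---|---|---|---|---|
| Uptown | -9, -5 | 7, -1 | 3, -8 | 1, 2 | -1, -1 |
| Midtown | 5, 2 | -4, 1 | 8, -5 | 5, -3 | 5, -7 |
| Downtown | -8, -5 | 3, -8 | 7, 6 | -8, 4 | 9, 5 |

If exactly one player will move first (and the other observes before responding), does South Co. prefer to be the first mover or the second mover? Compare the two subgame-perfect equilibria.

If North Co. leads: South Co.'s best replies are Uptown→Loc4, Midtown→Loc1, Downtown→Loc3; North Co.'s induced payoffs 1, 5, 7; outcome (Downtown, Loc3), payoffs (7, 6).
If South Co. leads: North Co.'s best replies are Loc1→Midtown, Loc2→Uptown, Loc3→Midtown, Loc4→Midtown, Loc5→Downtown; South Co.'s induced payoffs 2, -1, -5, -3, 5; outcome (Downtown, Loc5), payoffs (9, 5).
South Co. gets 5 moving first and 6 moving second, so South Co. prefers to move second.

second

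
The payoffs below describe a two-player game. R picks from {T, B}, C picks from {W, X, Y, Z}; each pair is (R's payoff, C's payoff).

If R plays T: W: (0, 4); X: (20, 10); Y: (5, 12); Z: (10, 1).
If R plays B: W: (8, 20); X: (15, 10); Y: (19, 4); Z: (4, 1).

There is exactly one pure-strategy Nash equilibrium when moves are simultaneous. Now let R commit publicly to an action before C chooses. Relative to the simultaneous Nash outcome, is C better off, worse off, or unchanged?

Backward induction with R moving first.
- T: C compares 4, 10, 12, 1 and picks Y; R would get 5.
- B: C compares 20, 10, 4, 1 and picks W; R would get 8.
R's induced payoffs are 5, 8, so R commits to B. Subgame-perfect outcome: (B, W) with payoffs (8, 20).
Now find the simultaneous Nash equilibrium.
R's best replies: W→B; X→T; Y→B; Z→T.
C's best replies: T→Y; B→W.
Only (B, W) has each player best-responding; Nash payoffs (8, 20).
C earns 20 sequentially versus 20 at the Nash outcome: unchanged.

unchanged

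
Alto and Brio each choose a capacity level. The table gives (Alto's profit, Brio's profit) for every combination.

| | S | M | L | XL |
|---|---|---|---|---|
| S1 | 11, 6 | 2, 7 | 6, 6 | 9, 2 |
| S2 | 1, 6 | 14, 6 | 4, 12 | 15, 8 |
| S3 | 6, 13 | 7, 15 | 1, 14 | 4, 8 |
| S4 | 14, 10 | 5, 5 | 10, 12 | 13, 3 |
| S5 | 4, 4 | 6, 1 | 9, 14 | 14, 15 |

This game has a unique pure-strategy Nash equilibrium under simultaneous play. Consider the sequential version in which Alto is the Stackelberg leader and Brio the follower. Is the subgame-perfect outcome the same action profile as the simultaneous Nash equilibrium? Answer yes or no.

no

Solve by backward induction (Alto leads).
- S1: Brio compares 6, 7, 6, 2 and picks M; Alto would get 2.
- S2: Brio compares 6, 6, 12, 8 and picks L; Alto would get 4.
- S3: Brio compares 13, 15, 14, 8 and picks M; Alto would get 7.
- S4: Brio compares 10, 5, 12, 3 and picks L; Alto would get 10.
- S5: Brio compares 4, 1, 14, 15 and picks XL; Alto would get 14.
Maximizing over 2, 4, 7, 10, 14, Alto chooses S5. Subgame-perfect outcome: (S5, XL) with payoffs (14, 15).
Now find the simultaneous Nash equilibrium.
Alto's best replies: S→S4; M→S2; L→S4; XL→S2.
Brio's best replies: S1→M; S2→L; S3→M; S4→L; S5→XL.
The unique mutual best reply is (S4, L), giving (10, 12).
Sequential outcome (S5, XL) differs from the Nash profile (S4, L).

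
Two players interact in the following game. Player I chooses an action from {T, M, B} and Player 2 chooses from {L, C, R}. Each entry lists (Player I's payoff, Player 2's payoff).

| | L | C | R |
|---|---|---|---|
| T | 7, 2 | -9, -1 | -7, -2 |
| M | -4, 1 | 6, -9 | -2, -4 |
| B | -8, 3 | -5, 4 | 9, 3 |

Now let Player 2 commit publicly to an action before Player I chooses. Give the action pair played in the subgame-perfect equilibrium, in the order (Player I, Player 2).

(B, R)

Backward induction with Player 2 moving first.
- L → Player I plays T (best of 7, -4, -8); Player 2 gets 2.
- C → Player I plays M (best of -9, 6, -5); Player 2 gets -9.
- R → Player I plays B (best of -7, -2, 9); Player 2 gets 3.
Maximizing over 2, -9, 3, Player 2 chooses R. Subgame-perfect outcome: (B, R) with payoffs (9, 3).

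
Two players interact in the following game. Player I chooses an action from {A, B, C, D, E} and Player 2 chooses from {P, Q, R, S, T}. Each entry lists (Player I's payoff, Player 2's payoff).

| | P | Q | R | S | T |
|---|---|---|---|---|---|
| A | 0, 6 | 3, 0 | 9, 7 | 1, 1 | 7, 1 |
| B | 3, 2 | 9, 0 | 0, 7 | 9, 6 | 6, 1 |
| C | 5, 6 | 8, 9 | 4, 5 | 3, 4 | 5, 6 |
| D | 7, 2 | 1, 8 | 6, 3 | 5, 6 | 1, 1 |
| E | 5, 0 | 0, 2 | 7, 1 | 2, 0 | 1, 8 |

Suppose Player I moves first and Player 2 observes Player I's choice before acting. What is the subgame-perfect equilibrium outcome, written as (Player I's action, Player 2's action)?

(A, R)

Solve by backward induction (Player I leads).
- A: Player 2 compares 6, 0, 7, 1, 1 and picks R; Player I would get 9.
- B: Player 2 compares 2, 0, 7, 6, 1 and picks R; Player I would get 0.
- C: Player 2 compares 6, 9, 5, 4, 6 and picks Q; Player I would get 8.
- D: Player 2 compares 2, 8, 3, 6, 1 and picks Q; Player I would get 1.
- E: Player 2 compares 0, 2, 1, 0, 8 and picks T; Player I would get 1.
Among 9, 0, 8, 1, 1, the best is 9 at A. Subgame-perfect outcome: (A, R) with payoffs (9, 7).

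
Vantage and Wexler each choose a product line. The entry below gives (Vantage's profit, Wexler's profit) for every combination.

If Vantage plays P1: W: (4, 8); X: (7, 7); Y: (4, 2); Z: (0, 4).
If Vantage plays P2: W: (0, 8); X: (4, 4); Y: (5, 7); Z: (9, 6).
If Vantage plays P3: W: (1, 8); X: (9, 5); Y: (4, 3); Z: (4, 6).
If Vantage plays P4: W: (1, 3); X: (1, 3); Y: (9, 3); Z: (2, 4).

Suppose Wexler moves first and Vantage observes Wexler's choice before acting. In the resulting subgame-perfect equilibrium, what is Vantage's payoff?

4

Solve by backward induction (Wexler leads).
- W → Vantage plays P1 (best of 4, 0, 1, 1); Wexler gets 8.
- X → Vantage plays P3 (best of 7, 4, 9, 1); Wexler gets 5.
- Y → Vantage plays P4 (best of 4, 5, 4, 9); Wexler gets 3.
- Z → Vantage plays P2 (best of 0, 9, 4, 2); Wexler gets 6.
Maximizing over 8, 5, 3, 6, Wexler chooses W. Subgame-perfect outcome: (P1, W) with payoffs (4, 8).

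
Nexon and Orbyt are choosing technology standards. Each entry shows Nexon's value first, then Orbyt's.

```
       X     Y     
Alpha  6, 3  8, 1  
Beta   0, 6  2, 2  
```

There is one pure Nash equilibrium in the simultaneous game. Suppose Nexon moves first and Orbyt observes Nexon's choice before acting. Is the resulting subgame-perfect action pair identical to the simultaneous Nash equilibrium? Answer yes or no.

yes

Work backward from Orbyt's decision.
- Alpha → Orbyt plays X (best of 3, 1); Nexon gets 6.
- Beta → Orbyt plays X (best of 6, 2); Nexon gets 0.
Among 6, 0, the best is 6 at Alpha. Subgame-perfect outcome: (Alpha, X) with payoffs (6, 3).
Under simultaneous play:
Nexon's best replies: X→Alpha; Y→Alpha.
Orbyt's best replies: Alpha→X; Beta→X.
Only (Alpha, X) has each player best-responding; Nash payoffs (6, 3).
Sequential outcome (Alpha, X) coincides with the Nash profile (Alpha, X).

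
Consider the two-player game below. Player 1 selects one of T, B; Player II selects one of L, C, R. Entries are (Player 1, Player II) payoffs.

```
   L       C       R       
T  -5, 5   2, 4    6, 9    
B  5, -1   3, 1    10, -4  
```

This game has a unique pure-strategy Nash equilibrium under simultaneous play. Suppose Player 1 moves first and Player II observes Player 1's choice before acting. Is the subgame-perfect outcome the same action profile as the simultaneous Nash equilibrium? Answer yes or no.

no

Solve by backward induction (Player 1 leads).
- T: Player II compares 5, 4, 9 and picks R; Player 1 would get 6.
- B: Player II compares -1, 1, -4 and picks C; Player 1 would get 3.
Player 1's induced payoffs are 6, 3, so Player 1 commits to T. Subgame-perfect outcome: (T, R) with payoffs (6, 9).
For the simultaneous game, intersect best replies.
Player 1's best replies: L→B; C→B; R→B.
Player II's best replies: T→R; B→C.
The unique mutual best reply is (B, C), giving (3, 1).
Sequential outcome (T, R) differs from the Nash profile (B, C).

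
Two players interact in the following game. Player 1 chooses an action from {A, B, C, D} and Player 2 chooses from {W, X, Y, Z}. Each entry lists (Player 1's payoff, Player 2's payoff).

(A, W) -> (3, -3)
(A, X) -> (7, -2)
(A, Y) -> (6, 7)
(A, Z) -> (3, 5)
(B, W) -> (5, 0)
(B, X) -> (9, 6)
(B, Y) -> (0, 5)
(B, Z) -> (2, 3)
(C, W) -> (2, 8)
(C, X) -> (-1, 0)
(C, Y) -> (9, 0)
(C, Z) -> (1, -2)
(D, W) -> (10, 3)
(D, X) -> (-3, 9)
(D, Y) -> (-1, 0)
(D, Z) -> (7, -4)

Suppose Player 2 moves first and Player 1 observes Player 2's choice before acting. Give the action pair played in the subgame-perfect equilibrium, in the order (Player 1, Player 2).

Backward induction with Player 2 moving first.
- W: BR = D, leader payoff 3.
- X: BR = B, leader payoff 6.
- Y: BR = C, leader payoff 0.
- Z: BR = D, leader payoff -4.
Maximizing over 3, 6, 0, -4, Player 2 chooses X. Subgame-perfect outcome: (B, X) with payoffs (9, 6).

(B, X)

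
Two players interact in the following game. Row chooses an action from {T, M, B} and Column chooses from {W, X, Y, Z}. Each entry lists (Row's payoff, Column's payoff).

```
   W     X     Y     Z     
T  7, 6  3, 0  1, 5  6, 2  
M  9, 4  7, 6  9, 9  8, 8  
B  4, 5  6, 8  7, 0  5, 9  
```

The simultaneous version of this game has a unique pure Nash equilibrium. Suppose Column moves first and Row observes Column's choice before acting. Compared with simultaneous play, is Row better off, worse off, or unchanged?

unchanged

Backward induction with Column moving first.
- W: Row compares 7, 9, 4 and picks M; Column would get 4.
- X: Row compares 3, 7, 6 and picks M; Column would get 6.
- Y: Row compares 1, 9, 7 and picks M; Column would get 9.
- Z: Row compares 6, 8, 5 and picks M; Column would get 8.
Column's induced payoffs are 4, 6, 9, 8, so Column commits to Y. Subgame-perfect outcome: (M, Y) with payoffs (9, 9).
For the simultaneous game, intersect best replies.
Row's best replies: W→M; X→M; Y→M; Z→M.
Column's best replies: T→W; M→Y; B→Z.
The unique mutual best reply is (M, Y), giving (9, 9).
Row earns 9 sequentially versus 9 at the Nash outcome: unchanged.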